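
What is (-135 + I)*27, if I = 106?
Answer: -783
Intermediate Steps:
(-135 + I)*27 = (-135 + 106)*27 = -29*27 = -783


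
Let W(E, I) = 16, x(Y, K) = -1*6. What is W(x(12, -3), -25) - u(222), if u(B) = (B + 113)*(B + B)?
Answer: -148724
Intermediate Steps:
x(Y, K) = -6
u(B) = 2*B*(113 + B) (u(B) = (113 + B)*(2*B) = 2*B*(113 + B))
W(x(12, -3), -25) - u(222) = 16 - 2*222*(113 + 222) = 16 - 2*222*335 = 16 - 1*148740 = 16 - 148740 = -148724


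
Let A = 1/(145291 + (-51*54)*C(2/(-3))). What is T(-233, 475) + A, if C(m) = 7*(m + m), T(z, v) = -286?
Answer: -48904569/170995 ≈ -286.00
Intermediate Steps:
C(m) = 14*m (C(m) = 7*(2*m) = 14*m)
A = 1/170995 (A = 1/(145291 + (-51*54)*(14*(2/(-3)))) = 1/(145291 - 38556*2*(-⅓)) = 1/(145291 - 38556*(-2)/3) = 1/(145291 - 2754*(-28/3)) = 1/(145291 + 25704) = 1/170995 ≈ 5.8481e-6)
T(-233, 475) + A = -286 + 1/170995 = -48904569/170995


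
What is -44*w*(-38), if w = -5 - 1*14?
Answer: -31768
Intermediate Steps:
w = -19 (w = -5 - 14 = -19)
-44*w*(-38) = -44*(-19)*(-38) = 836*(-38) = -31768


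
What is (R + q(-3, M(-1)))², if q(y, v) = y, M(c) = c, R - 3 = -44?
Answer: 1936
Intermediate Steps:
R = -41 (R = 3 - 44 = -41)
(R + q(-3, M(-1)))² = (-41 - 3)² = (-44)² = 1936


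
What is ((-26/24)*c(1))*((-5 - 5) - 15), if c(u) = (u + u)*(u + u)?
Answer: 325/3 ≈ 108.33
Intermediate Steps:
c(u) = 4*u**2 (c(u) = (2*u)*(2*u) = 4*u**2)
((-26/24)*c(1))*((-5 - 5) - 15) = ((-26/24)*(4*1**2))*((-5 - 5) - 15) = ((-26*1/24)*(4*1))*(-10 - 15) = -13/12*4*(-25) = -13/3*(-25) = 325/3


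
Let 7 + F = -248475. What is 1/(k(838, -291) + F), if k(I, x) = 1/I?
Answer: -838/208227915 ≈ -4.0244e-6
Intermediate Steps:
F = -248482 (F = -7 - 248475 = -248482)
1/(k(838, -291) + F) = 1/(1/838 - 248482) = 1/(-208227915/838) = -838/208227915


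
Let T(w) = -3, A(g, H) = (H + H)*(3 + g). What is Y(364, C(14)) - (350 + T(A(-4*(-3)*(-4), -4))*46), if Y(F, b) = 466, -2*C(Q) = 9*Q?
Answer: 254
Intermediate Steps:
A(g, H) = 2*H*(3 + g) (A(g, H) = (2*H)*(3 + g) = 2*H*(3 + g))
C(Q) = -9*Q/2
Y(364, C(14)) - (350 + T(A(-4*(-3)*(-4), -4))*46) = 466 - (350 - 3*46) = 466 - (350 - 138) = 466 - 1*212 = 466 - 212 = 254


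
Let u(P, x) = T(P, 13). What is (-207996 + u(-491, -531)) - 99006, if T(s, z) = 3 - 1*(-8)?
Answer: -306991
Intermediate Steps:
T(s, z) = 11 (T(s, z) = 3 + 8 = 11)
u(P, x) = 11
(-207996 + u(-491, -531)) - 99006 = (-207996 + 11) - 99006 = -207985 - 99006 = -306991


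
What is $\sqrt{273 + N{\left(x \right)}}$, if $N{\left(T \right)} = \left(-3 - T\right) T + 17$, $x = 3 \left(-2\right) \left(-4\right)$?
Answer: $i \sqrt{358} \approx 18.921 i$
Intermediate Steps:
$x = 24$ ($x = \left(-6\right) \left(-4\right) = 24$)
$N{\left(T \right)} = 17 + T \left(-3 - T\right)$ ($N{\left(T \right)} = T \left(-3 - T\right) + 17 = 17 + T \left(-3 - T\right)$)
$\sqrt{273 + N{\left(x \right)}} = \sqrt{273 - 631} = \sqrt{-358} = i \sqrt{358}$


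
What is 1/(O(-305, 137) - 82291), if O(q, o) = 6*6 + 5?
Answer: -1/82250 ≈ -1.2158e-5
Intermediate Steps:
O(q, o) = 41 (O(q, o) = 36 + 5 = 41)
1/(O(-305, 137) - 82291) = 1/(41 - 82291) = 1/(-82250) = -1/82250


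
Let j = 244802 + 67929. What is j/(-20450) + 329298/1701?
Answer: 2067396223/11595150 ≈ 178.30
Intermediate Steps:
j = 312731
j/(-20450) + 329298/1701 = 312731/(-20450) + 329298/1701 = 312731*(-1/20450) + 329298*(1/1701) = -312731/20450 + 109766/567 = 2067396223/11595150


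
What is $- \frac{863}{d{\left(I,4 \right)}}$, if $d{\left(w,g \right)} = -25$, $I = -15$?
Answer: $\frac{863}{25} \approx 34.52$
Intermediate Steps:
$- \frac{863}{d{\left(I,4 \right)}} = - \frac{863}{-25} = \left(-863\right) \left(- \frac{1}{25}\right) = \frac{863}{25}$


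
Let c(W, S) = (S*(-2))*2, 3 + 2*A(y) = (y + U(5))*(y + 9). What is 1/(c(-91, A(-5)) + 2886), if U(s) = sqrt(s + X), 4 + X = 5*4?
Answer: 733/2148820 + sqrt(21)/1074410 ≈ 0.00034538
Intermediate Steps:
X = 16 (X = -4 + 5*4 = -4 + 20 = 16)
U(s) = sqrt(16 + s) (U(s) = sqrt(s + 16) = sqrt(16 + s))
A(y) = -3/2 + (9 + y)*(y + sqrt(21))/2 (A(y) = -3/2 + ((y + sqrt(16 + 5))*(y + 9))/2 = -3/2 + ((y + sqrt(21))*(9 + y))/2 = -3/2 + ((9 + y)*(y + sqrt(21)))/2 = -3/2 + (9 + y)*(y + sqrt(21))/2)
c(W, S) = -4*S (c(W, S) = -2*S*2 = -4*S)
1/(c(-91, A(-5)) + 2886) = 1/(-4*(-3/2 + (1/2)*(-5)**2 + (9/2)*(-5) + 9*sqrt(21)/2 + (1/2)*(-5)*sqrt(21)) + 2886) = 1/(-4*(-3/2 + (1/2)*25 - 45/2 + 9*sqrt(21)/2 - 5*sqrt(21)/2) + 2886) = 1/(-4*(-3/2 + 25/2 - 45/2 + 9*sqrt(21)/2 - 5*sqrt(21)/2) + 2886) = 1/(-4*(-23/2 + 2*sqrt(21)) + 2886) = 1/((46 - 8*sqrt(21)) + 2886) = 1/(2932 - 8*sqrt(21))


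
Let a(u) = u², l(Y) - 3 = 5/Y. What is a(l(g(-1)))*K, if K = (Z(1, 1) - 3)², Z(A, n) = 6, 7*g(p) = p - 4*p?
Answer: 1936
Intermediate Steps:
g(p) = -3*p/7 (g(p) = (p - 4*p)/7 = (-3*p)/7 = -3*p/7)
l(Y) = 3 + 5/Y
K = 9 (K = (6 - 3)² = 3² = 9)
a(l(g(-1)))*K = (3 + 5/((-3/7*(-1))))²*9 = (3 + 5/(3/7))²*9 = (3 + 5*(7/3))²*9 = (3 + 35/3)²*9 = (44/3)²*9 = (1936/9)*9 = 1936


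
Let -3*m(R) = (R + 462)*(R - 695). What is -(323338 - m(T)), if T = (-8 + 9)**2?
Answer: -648692/3 ≈ -2.1623e+5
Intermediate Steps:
T = 1 (T = 1**2 = 1)
m(R) = -(-695 + R)*(462 + R)/3 (m(R) = -(R + 462)*(R - 695)/3 = -(462 + R)*(-695 + R)/3 = -(-695 + R)*(462 + R)/3)
-(323338 - m(T)) = -(323338 - (107030 - 1/3*1**2 + (233/3)*1)) = -(323338 - (107030 - 1/3*1 + 233/3)) = -(323338 - (107030 - 1/3 + 233/3)) = -(323338 - 1*321322/3) = -(323338 - 321322/3) = -1*648692/3 = -648692/3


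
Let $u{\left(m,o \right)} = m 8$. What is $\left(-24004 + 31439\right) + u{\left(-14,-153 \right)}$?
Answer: $7323$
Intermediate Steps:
$u{\left(m,o \right)} = 8 m$
$\left(-24004 + 31439\right) + u{\left(-14,-153 \right)} = \left(-24004 + 31439\right) + 8 \left(-14\right) = 7435 - 112 = 7323$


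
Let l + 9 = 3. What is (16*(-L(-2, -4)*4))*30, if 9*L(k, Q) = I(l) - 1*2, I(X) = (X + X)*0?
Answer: 1280/3 ≈ 426.67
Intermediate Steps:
l = -6 (l = -9 + 3 = -6)
I(X) = 0 (I(X) = (2*X)*0 = 0)
L(k, Q) = -2/9 (L(k, Q) = (0 - 1*2)/9 = (0 - 2)/9 = (⅑)*(-2) = -2/9)
(16*(-L(-2, -4)*4))*30 = (16*(-1*(-2/9)*4))*30 = (16*((2/9)*4))*30 = (16*(8/9))*30 = (128/9)*30 = 1280/3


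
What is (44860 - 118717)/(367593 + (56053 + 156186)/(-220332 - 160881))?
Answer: -28155248541/140131018070 ≈ -0.20092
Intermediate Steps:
(44860 - 118717)/(367593 + (56053 + 156186)/(-220332 - 160881)) = -73857/(367593 + 212239/(-381213)) = -73857/(367593 + 212239*(-1/381213)) = -73857/(367593 - 212239/381213) = -73857/140131018070/381213 = -73857*381213/140131018070 = -28155248541/140131018070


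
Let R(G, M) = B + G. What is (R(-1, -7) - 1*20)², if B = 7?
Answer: 196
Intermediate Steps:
R(G, M) = 7 + G
(R(-1, -7) - 1*20)² = ((7 - 1) - 1*20)² = (6 - 20)² = (-14)² = 196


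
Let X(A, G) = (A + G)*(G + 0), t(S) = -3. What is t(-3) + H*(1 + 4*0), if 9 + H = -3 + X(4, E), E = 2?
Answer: -3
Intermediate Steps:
X(A, G) = G*(A + G) (X(A, G) = (A + G)*G = G*(A + G))
H = 0 (H = -9 + (-3 + 2*(4 + 2)) = -9 + (-3 + 2*6) = -9 + (-3 + 12) = -9 + 9 = 0)
t(-3) + H*(1 + 4*0) = -3 + 0*(1 + 4*0) = -3 + 0*(1 + 0) = -3 + 0*1 = -3 + 0 = -3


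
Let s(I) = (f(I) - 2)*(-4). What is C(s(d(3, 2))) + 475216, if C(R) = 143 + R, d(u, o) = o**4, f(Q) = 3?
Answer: 475355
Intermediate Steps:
s(I) = -4 (s(I) = (3 - 2)*(-4) = 1*(-4) = -4)
C(s(d(3, 2))) + 475216 = (143 - 4) + 475216 = 139 + 475216 = 475355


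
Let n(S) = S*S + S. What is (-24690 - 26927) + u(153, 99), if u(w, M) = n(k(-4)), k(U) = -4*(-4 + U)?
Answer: -50561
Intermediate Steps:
k(U) = 16 - 4*U
n(S) = S + S**2 (n(S) = S**2 + S = S + S**2)
u(w, M) = 1056 (u(w, M) = (16 - 4*(-4))*(1 + (16 - 4*(-4))) = (16 + 16)*(1 + (16 + 16)) = 32*(1 + 32) = 32*33 = 1056)
(-24690 - 26927) + u(153, 99) = (-24690 - 26927) + 1056 = -51617 + 1056 = -50561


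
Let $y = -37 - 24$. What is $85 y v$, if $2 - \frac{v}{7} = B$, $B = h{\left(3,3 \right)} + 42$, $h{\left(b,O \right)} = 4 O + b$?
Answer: $1996225$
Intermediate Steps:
$y = -61$
$h{\left(b,O \right)} = b + 4 O$
$B = 57$ ($B = \left(3 + 4 \cdot 3\right) + 42 = \left(3 + 12\right) + 42 = 15 + 42 = 57$)
$v = -385$ ($v = 14 - 399 = -385$)
$85 y v = 85 \left(-61\right) \left(-385\right) = \left(-5185\right) \left(-385\right) = 1996225$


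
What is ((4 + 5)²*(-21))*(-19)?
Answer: 32319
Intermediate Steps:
((4 + 5)²*(-21))*(-19) = (9²*(-21))*(-19) = (81*(-21))*(-19) = -1701*(-19) = 32319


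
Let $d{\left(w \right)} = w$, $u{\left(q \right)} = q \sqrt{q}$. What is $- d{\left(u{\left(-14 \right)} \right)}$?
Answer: $14 i \sqrt{14} \approx 52.383 i$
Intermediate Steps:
$u{\left(q \right)} = q^{\frac{3}{2}}$
$- d{\left(u{\left(-14 \right)} \right)} = - \left(-14\right)^{\frac{3}{2}} = - \left(-14\right) i \sqrt{14} = 14 i \sqrt{14}$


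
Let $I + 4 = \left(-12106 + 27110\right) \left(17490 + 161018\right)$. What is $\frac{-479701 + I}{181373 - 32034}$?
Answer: $\frac{116428449}{6493} \approx 17931.0$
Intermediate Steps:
$I = 2678334028$ ($I = -4 + \left(-12106 + 27110\right) \left(17490 + 161018\right) = -4 + 15004 \cdot 178508 = -4 + 2678334032 = 2678334028$)
$\frac{-479701 + I}{181373 - 32034} = \frac{-479701 + 2678334028}{181373 - 32034} = \frac{2677854327}{149339} = 2677854327 \cdot \frac{1}{149339} = \frac{116428449}{6493}$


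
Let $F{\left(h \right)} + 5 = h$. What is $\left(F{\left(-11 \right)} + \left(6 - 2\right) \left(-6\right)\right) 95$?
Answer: $-3800$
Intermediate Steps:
$F{\left(h \right)} = -5 + h$
$\left(F{\left(-11 \right)} + \left(6 - 2\right) \left(-6\right)\right) 95 = \left(\left(-5 - 11\right) + \left(6 - 2\right) \left(-6\right)\right) 95 = \left(-16 + 4 \left(-6\right)\right) 95 = \left(-16 - 24\right) 95 = \left(-40\right) 95 = -3800$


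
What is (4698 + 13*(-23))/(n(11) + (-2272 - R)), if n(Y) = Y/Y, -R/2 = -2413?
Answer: -4399/7097 ≈ -0.61984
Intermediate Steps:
R = 4826 (R = -2*(-2413) = 4826)
n(Y) = 1
(4698 + 13*(-23))/(n(11) + (-2272 - R)) = (4698 + 13*(-23))/(1 + (-2272 - 1*4826)) = (4698 - 299)/(1 + (-2272 - 4826)) = 4399/(1 - 7098) = 4399/(-7097) = 4399*(-1/7097) = -4399/7097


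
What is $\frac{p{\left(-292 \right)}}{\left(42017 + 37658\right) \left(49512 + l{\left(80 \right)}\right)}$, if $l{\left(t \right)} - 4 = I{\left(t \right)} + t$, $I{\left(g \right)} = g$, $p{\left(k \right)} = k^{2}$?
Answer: $\frac{21316}{989483825} \approx 2.1543 \cdot 10^{-5}$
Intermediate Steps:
$l{\left(t \right)} = 4 + 2 t$ ($l{\left(t \right)} = 4 + \left(t + t\right) = 4 + 2 t$)
$\frac{p{\left(-292 \right)}}{\left(42017 + 37658\right) \left(49512 + l{\left(80 \right)}\right)} = \frac{\left(-292\right)^{2}}{\left(42017 + 37658\right) \left(49512 + \left(4 + 2 \cdot 80\right)\right)} = \frac{85264}{79675 \left(49512 + \left(4 + 160\right)\right)} = \frac{85264}{79675 \left(49512 + 164\right)} = \frac{85264}{79675 \cdot 49676} = \frac{85264}{3957935300} = 85264 \cdot \frac{1}{3957935300} = \frac{21316}{989483825}$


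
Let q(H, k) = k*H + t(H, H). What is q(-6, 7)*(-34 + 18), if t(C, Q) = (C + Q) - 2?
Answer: 896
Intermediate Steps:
t(C, Q) = -2 + C + Q
q(H, k) = -2 + 2*H + H*k (q(H, k) = k*H + (-2 + H + H) = H*k + (-2 + 2*H) = -2 + 2*H + H*k)
q(-6, 7)*(-34 + 18) = (-2 + 2*(-6) - 6*7)*(-34 + 18) = (-2 - 12 - 42)*(-16) = -56*(-16) = 896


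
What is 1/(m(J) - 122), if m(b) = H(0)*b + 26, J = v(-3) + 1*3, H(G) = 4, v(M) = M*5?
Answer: -1/144 ≈ -0.0069444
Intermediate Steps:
v(M) = 5*M
J = -12 (J = 5*(-3) + 1*3 = -15 + 3 = -12)
m(b) = 26 + 4*b (m(b) = 4*b + 26 = 26 + 4*b)
1/(m(J) - 122) = 1/((26 + 4*(-12)) - 122) = 1/((26 - 48) - 122) = 1/(-22 - 122) = 1/(-144) = -1/144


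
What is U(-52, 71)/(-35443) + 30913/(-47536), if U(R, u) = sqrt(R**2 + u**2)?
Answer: -30913/47536 - sqrt(7745)/35443 ≈ -0.65279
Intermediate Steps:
U(-52, 71)/(-35443) + 30913/(-47536) = sqrt((-52)**2 + 71**2)/(-35443) + 30913/(-47536) = sqrt(2704 + 5041)*(-1/35443) + 30913*(-1/47536) = sqrt(7745)*(-1/35443) - 30913/47536 = -sqrt(7745)/35443 - 30913/47536 = -30913/47536 - sqrt(7745)/35443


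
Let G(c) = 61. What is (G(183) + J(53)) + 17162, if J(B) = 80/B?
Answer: 912899/53 ≈ 17225.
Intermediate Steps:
(G(183) + J(53)) + 17162 = (61 + 80/53) + 17162 = 3313/53 + 17162 = 912899/53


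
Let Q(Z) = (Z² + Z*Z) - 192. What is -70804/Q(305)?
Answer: -35402/92929 ≈ -0.38096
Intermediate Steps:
Q(Z) = -192 + 2*Z² (Q(Z) = (Z² + Z²) - 192 = 2*Z² - 192 = -192 + 2*Z²)
-70804/Q(305) = -70804/(-192 + 2*305²) = -70804/(-192 + 2*93025) = -70804/(-192 + 186050) = -70804/185858 = -70804*1/185858 = -35402/92929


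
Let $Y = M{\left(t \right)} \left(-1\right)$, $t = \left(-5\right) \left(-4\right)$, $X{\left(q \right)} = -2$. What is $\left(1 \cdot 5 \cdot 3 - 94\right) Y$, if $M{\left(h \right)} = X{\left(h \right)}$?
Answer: $-158$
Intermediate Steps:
$t = 20$
$M{\left(h \right)} = -2$
$Y = 2$ ($Y = \left(-2\right) \left(-1\right) = 2$)
$\left(1 \cdot 5 \cdot 3 - 94\right) Y = \left(1 \cdot 5 \cdot 3 - 94\right) 2 = \left(5 \cdot 3 - 94\right) 2 = \left(15 - 94\right) 2 = \left(-79\right) 2 = -158$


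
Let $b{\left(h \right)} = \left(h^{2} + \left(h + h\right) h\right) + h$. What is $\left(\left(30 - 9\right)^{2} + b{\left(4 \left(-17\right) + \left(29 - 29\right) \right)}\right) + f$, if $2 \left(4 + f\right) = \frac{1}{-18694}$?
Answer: $\frac{532442507}{37388} \approx 14241.0$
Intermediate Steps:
$f = - \frac{149553}{37388}$ ($f = -4 + \frac{1}{2 \left(-18694\right)} = -4 + \frac{1}{2} \left(- \frac{1}{18694}\right) = -4 - \frac{1}{37388} = - \frac{149553}{37388} \approx -4.0$)
$b{\left(h \right)} = h + 3 h^{2}$ ($b{\left(h \right)} = \left(h^{2} + 2 h h\right) + h = \left(h^{2} + 2 h^{2}\right) + h = 3 h^{2} + h = h + 3 h^{2}$)
$\left(\left(30 - 9\right)^{2} + b{\left(4 \left(-17\right) + \left(29 - 29\right) \right)}\right) + f = \left(\left(30 - 9\right)^{2} + \left(4 \left(-17\right) + \left(29 - 29\right)\right) \left(1 + 3 \left(4 \left(-17\right) + \left(29 - 29\right)\right)\right)\right) - \frac{149553}{37388} = \left(21^{2} + \left(-68 + \left(29 - 29\right)\right) \left(1 + 3 \left(-68 + \left(29 - 29\right)\right)\right)\right) - \frac{149553}{37388} = \left(441 + \left(-68 + 0\right) \left(1 + 3 \left(-68 + 0\right)\right)\right) - \frac{149553}{37388} = \left(441 - 68 \left(1 + 3 \left(-68\right)\right)\right) - \frac{149553}{37388} = \left(441 - 68 \left(1 - 204\right)\right) - \frac{149553}{37388} = \left(441 - -13804\right) - \frac{149553}{37388} = \left(441 + 13804\right) - \frac{149553}{37388} = 14245 - \frac{149553}{37388} = \frac{532442507}{37388}$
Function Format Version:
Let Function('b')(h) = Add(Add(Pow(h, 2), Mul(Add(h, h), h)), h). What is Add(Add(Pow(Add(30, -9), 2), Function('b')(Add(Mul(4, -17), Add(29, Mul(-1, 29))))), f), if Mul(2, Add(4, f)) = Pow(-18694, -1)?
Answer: Rational(532442507, 37388) ≈ 14241.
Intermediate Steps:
f = Rational(-149553, 37388) (f = Add(-4, Mul(Rational(1, 2), Pow(-18694, -1))) = Add(-4, Mul(Rational(1, 2), Rational(-1, 18694))) = Add(-4, Rational(-1, 37388)) = Rational(-149553, 37388) ≈ -4.0000)
Function('b')(h) = Add(h, Mul(3, Pow(h, 2))) (Function('b')(h) = Add(Add(Pow(h, 2), Mul(Mul(2, h), h)), h) = Add(Add(Pow(h, 2), Mul(2, Pow(h, 2))), h) = Add(Mul(3, Pow(h, 2)), h) = Add(h, Mul(3, Pow(h, 2))))
Add(Add(Pow(Add(30, -9), 2), Function('b')(Add(Mul(4, -17), Add(29, Mul(-1, 29))))), f) = Add(Add(Pow(Add(30, -9), 2), Mul(Add(Mul(4, -17), Add(29, Mul(-1, 29))), Add(1, Mul(3, Add(Mul(4, -17), Add(29, Mul(-1, 29))))))), Rational(-149553, 37388)) = Add(Add(Pow(21, 2), Mul(Add(-68, Add(29, -29)), Add(1, Mul(3, Add(-68, Add(29, -29)))))), Rational(-149553, 37388)) = Add(Add(441, Mul(Add(-68, 0), Add(1, Mul(3, Add(-68, 0))))), Rational(-149553, 37388)) = Add(Add(441, Mul(-68, Add(1, Mul(3, -68)))), Rational(-149553, 37388)) = Add(Add(441, Mul(-68, Add(1, -204))), Rational(-149553, 37388)) = Add(Add(441, Mul(-68, -203)), Rational(-149553, 37388)) = Add(Add(441, 13804), Rational(-149553, 37388)) = Add(14245, Rational(-149553, 37388)) = Rational(532442507, 37388)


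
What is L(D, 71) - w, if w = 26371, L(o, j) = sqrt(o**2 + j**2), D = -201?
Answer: -26371 + sqrt(45442) ≈ -26158.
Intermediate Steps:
L(o, j) = sqrt(j**2 + o**2)
L(D, 71) - w = sqrt(71**2 + (-201)**2) - 1*26371 = sqrt(5041 + 40401) - 26371 = sqrt(45442) - 26371 = -26371 + sqrt(45442)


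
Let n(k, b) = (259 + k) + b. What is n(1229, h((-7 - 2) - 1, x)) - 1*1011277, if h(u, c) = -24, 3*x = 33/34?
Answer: -1009813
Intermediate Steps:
x = 11/34 (x = (33/34)/3 = (33*(1/34))/3 = (⅓)*(33/34) = 11/34 ≈ 0.32353)
n(k, b) = 259 + b + k
n(1229, h((-7 - 2) - 1, x)) - 1*1011277 = (259 - 24 + 1229) - 1*1011277 = 1464 - 1011277 = -1009813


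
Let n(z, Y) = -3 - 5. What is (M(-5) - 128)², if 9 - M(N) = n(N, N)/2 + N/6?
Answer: 469225/36 ≈ 13034.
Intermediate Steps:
n(z, Y) = -8
M(N) = 13 - N/6 (M(N) = 9 - (-8/2 + N/6) = 9 - (-8*½ + N*(⅙)) = 9 - (-4 + N/6) = 9 + (4 - N/6) = 13 - N/6)
(M(-5) - 128)² = ((13 - ⅙*(-5)) - 128)² = ((13 + ⅚) - 128)² = (83/6 - 128)² = (-685/6)² = 469225/36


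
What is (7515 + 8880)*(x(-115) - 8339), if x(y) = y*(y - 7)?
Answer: 93303945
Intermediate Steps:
x(y) = y*(-7 + y)
(7515 + 8880)*(x(-115) - 8339) = (7515 + 8880)*(-115*(-7 - 115) - 8339) = 16395*(-115*(-122) - 8339) = 16395*(14030 - 8339) = 16395*5691 = 93303945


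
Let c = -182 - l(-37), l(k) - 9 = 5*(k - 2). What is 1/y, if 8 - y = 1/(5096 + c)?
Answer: 5100/40799 ≈ 0.12500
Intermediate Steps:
l(k) = -1 + 5*k (l(k) = 9 + 5*(k - 2) = 9 + 5*(-2 + k) = 9 + (-10 + 5*k) = -1 + 5*k)
c = 4 (c = -182 - (-1 + 5*(-37)) = -182 - (-1 - 185) = -182 - 1*(-186) = -182 + 186 = 4)
y = 40799/5100 (y = 8 - 1/(5096 + 4) = 8 - 1/5100 = 40799/5100 ≈ 7.9998)
1/y = 1/(40799/5100) = 5100/40799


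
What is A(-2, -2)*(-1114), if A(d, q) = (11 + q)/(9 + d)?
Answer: -10026/7 ≈ -1432.3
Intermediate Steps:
A(d, q) = (11 + q)/(9 + d)
A(-2, -2)*(-1114) = ((11 - 2)/(9 - 2))*(-1114) = (9/7)*(-1114) = -10026/7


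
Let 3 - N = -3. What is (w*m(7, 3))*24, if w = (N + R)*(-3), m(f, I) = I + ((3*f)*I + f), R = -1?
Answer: -26280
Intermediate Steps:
N = 6 (N = 3 - 1*(-3) = 3 + 3 = 6)
m(f, I) = I + f + 3*I*f (m(f, I) = I + (3*I*f + f) = I + (f + 3*I*f) = I + f + 3*I*f)
w = -15 (w = (6 - 1)*(-3) = 5*(-3) = -15)
(w*m(7, 3))*24 = -15*(3 + 7 + 3*3*7)*24 = -15*(3 + 7 + 63)*24 = -15*73*24 = -1095*24 = -26280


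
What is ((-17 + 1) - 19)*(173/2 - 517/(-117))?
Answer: -744625/234 ≈ -3182.2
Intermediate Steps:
((-17 + 1) - 19)*(173/2 - 517/(-117)) = (-16 - 19)*(173*(1/2) - 517*(-1/117)) = -35*(173/2 + 517/117) = -35*21275/234 = -744625/234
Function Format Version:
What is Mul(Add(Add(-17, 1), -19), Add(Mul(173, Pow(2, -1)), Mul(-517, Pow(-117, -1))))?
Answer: Rational(-744625, 234) ≈ -3182.2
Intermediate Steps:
Mul(Add(Add(-17, 1), -19), Add(Mul(173, Pow(2, -1)), Mul(-517, Pow(-117, -1)))) = Mul(Add(-16, -19), Add(Mul(173, Rational(1, 2)), Mul(-517, Rational(-1, 117)))) = Mul(-35, Add(Rational(173, 2), Rational(517, 117))) = Mul(-35, Rational(21275, 234)) = Rational(-744625, 234)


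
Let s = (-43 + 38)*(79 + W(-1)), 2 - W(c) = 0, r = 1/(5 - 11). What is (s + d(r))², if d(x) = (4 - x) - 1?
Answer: 5812921/36 ≈ 1.6147e+5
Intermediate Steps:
r = -⅙ (r = 1/(-6) = -⅙ ≈ -0.16667)
W(c) = 2 (W(c) = 2 - 1*0 = 2 + 0 = 2)
d(x) = 3 - x
s = -405 (s = (-43 + 38)*(79 + 2) = -5*81 = -405)
(s + d(r))² = (-405 + (3 - 1*(-⅙)))² = (-405 + (3 + ⅙))² = (-405 + 19/6)² = (-2411/6)² = 5812921/36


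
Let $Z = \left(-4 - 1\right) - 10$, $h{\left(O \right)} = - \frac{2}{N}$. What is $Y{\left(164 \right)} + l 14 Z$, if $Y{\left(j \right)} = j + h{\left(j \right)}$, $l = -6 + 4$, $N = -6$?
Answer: $\frac{1753}{3} \approx 584.33$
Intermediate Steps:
$h{\left(O \right)} = \frac{1}{3}$ ($h{\left(O \right)} = - \frac{2}{-6} = \left(-2\right) \left(- \frac{1}{6}\right) = \frac{1}{3}$)
$Z = -15$ ($Z = -5 - 10 = -15$)
$l = -2$
$Y{\left(j \right)} = \frac{1}{3} + j$ ($Y{\left(j \right)} = j + \frac{1}{3} = \frac{1}{3} + j$)
$Y{\left(164 \right)} + l 14 Z = \left(\frac{1}{3} + 164\right) + \left(-2\right) 14 \left(-15\right) = \frac{493}{3} - -420 = \frac{493}{3} + 420 = \frac{1753}{3}$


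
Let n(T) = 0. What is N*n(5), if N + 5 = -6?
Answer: 0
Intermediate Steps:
N = -11 (N = -5 - 6 = -11)
N*n(5) = -11*0 = 0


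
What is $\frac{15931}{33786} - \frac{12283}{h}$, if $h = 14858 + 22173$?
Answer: $\frac{174947423}{1251129366} \approx 0.13983$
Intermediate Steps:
$h = 37031$
$\frac{15931}{33786} - \frac{12283}{h} = \frac{15931}{33786} - \frac{12283}{37031} = \frac{174947423}{1251129366}$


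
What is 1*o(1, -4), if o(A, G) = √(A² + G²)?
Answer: √17 ≈ 4.1231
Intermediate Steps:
1*o(1, -4) = 1*√(1² + (-4)²) = 1*√(1 + 16) = 1*√17 = √17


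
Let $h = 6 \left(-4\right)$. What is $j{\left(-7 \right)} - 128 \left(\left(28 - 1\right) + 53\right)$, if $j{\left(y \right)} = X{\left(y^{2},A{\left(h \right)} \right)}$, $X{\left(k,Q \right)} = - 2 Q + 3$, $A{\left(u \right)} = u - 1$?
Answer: $-10187$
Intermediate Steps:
$h = -24$
$A{\left(u \right)} = -1 + u$
$X{\left(k,Q \right)} = 3 - 2 Q$
$j{\left(y \right)} = 53$ ($j{\left(y \right)} = 3 - 2 \left(-1 - 24\right) = 3 - -50 = 3 + 50 = 53$)
$j{\left(-7 \right)} - 128 \left(\left(28 - 1\right) + 53\right) = 53 - 128 \left(\left(28 - 1\right) + 53\right) = 53 - 128 \left(27 + 53\right) = 53 - 10240 = -10187$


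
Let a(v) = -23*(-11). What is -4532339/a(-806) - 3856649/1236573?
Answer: -5605543766444/312852969 ≈ -17918.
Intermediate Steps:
a(v) = 253
-4532339/a(-806) - 3856649/1236573 = -4532339/253 - 3856649/1236573 = -5605543766444/312852969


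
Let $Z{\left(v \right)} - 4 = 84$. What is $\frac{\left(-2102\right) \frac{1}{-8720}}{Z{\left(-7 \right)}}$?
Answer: $\frac{1051}{383680} \approx 0.0027393$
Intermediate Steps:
$Z{\left(v \right)} = 88$ ($Z{\left(v \right)} = 4 + 84 = 88$)
$\frac{\left(-2102\right) \frac{1}{-8720}}{Z{\left(-7 \right)}} = \frac{\left(-2102\right) \frac{1}{-8720}}{88} = \left(-2102\right) \left(- \frac{1}{8720}\right) \frac{1}{88} = \frac{1051}{4360} \cdot \frac{1}{88} = \frac{1051}{383680}$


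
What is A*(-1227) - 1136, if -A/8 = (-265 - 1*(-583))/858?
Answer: 357800/143 ≈ 2502.1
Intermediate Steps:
A = -424/143 (A = -8*(-265 - 1*(-583))/858 = -8*(-265 + 583)/858 = -2544/858 = -8*53/143 = -424/143 ≈ -2.9650)
A*(-1227) - 1136 = -424/143*(-1227) - 1136 = 520248/143 - 1136 = 357800/143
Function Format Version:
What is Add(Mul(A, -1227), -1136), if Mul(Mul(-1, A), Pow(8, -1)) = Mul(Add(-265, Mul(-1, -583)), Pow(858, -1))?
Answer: Rational(357800, 143) ≈ 2502.1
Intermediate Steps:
A = Rational(-424, 143) (A = Mul(-8, Mul(Add(-265, Mul(-1, -583)), Pow(858, -1))) = Mul(-8, Mul(Add(-265, 583), Rational(1, 858))) = Mul(-8, Mul(318, Rational(1, 858))) = Mul(-8, Rational(53, 143)) = Rational(-424, 143) ≈ -2.9650)
Add(Mul(A, -1227), -1136) = Add(Mul(Rational(-424, 143), -1227), -1136) = Add(Rational(520248, 143), -1136) = Rational(357800, 143)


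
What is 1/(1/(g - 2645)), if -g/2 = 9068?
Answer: -20781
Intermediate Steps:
g = -18136 (g = -2*9068 = -18136)
1/(1/(g - 2645)) = 1/(1/(-18136 - 2645)) = 1/(1/(-20781)) = 1/(-1/20781) = -20781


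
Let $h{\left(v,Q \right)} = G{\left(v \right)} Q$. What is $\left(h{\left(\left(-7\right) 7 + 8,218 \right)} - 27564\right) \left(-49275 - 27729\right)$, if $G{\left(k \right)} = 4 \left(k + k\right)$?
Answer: $7628632272$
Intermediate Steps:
$G{\left(k \right)} = 8 k$ ($G{\left(k \right)} = 4 \cdot 2 k = 8 k$)
$h{\left(v,Q \right)} = 8 Q v$ ($h{\left(v,Q \right)} = 8 v Q = 8 Q v$)
$\left(h{\left(\left(-7\right) 7 + 8,218 \right)} - 27564\right) \left(-49275 - 27729\right) = \left(8 \cdot 218 \left(\left(-7\right) 7 + 8\right) - 27564\right) \left(-49275 - 27729\right) = \left(8 \cdot 218 \left(-49 + 8\right) - 27564\right) \left(-77004\right) = \left(8 \cdot 218 \left(-41\right) - 27564\right) \left(-77004\right) = \left(-71504 - 27564\right) \left(-77004\right) = \left(-99068\right) \left(-77004\right) = 7628632272$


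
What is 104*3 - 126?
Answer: 186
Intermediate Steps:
104*3 - 126 = 312 - 126 = 186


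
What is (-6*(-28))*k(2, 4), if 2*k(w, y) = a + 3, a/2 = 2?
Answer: 588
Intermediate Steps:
a = 4 (a = 2*2 = 4)
k(w, y) = 7/2 (k(w, y) = (4 + 3)/2 = (1/2)*7 = 7/2)
(-6*(-28))*k(2, 4) = -6*(-28)*(7/2) = 168*(7/2) = 588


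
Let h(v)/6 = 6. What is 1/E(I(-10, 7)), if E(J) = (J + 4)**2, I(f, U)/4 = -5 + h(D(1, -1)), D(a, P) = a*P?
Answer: 1/16384 ≈ 6.1035e-5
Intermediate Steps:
D(a, P) = P*a
h(v) = 36 (h(v) = 6*6 = 36)
I(f, U) = 124 (I(f, U) = 4*(-5 + 36) = 4*31 = 124)
E(J) = (4 + J)**2
1/E(I(-10, 7)) = 1/((4 + 124)**2) = 1/(128**2) = 1/16384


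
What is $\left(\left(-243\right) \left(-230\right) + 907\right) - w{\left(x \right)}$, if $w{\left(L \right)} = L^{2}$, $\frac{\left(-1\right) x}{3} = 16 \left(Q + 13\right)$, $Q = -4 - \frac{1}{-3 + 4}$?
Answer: $-90659$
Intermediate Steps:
$Q = -5$ ($Q = -4 - 1^{-1} = -4 - 1 = -5$)
$x = -384$ ($x = - 3 \cdot 16 \left(-5 + 13\right) = - 3 \cdot 16 \cdot 8 = \left(-3\right) 128 = -384$)
$\left(\left(-243\right) \left(-230\right) + 907\right) - w{\left(x \right)} = \left(\left(-243\right) \left(-230\right) + 907\right) - \left(-384\right)^{2} = \left(55890 + 907\right) - 147456 = 56797 - 147456 = -90659$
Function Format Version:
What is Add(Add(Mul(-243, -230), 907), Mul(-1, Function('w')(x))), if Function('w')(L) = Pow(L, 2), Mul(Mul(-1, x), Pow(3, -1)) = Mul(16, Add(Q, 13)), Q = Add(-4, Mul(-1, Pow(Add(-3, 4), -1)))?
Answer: -90659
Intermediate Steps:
Q = -5 (Q = Add(-4, Mul(-1, Pow(1, -1))) = Add(-4, Mul(-1, 1)) = Add(-4, -1) = -5)
x = -384 (x = Mul(-3, Mul(16, Add(-5, 13))) = Mul(-3, Mul(16, 8)) = Mul(-3, 128) = -384)
Add(Add(Mul(-243, -230), 907), Mul(-1, Function('w')(x))) = Add(Add(Mul(-243, -230), 907), Mul(-1, Pow(-384, 2))) = Add(Add(55890, 907), Mul(-1, 147456)) = Add(56797, -147456) = -90659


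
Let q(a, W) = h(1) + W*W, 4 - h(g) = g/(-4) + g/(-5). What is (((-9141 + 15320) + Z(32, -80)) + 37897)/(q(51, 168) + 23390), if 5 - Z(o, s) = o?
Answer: 293660/344123 ≈ 0.85336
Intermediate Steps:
h(g) = 4 + 9*g/20 (h(g) = 4 - (g/(-4) + g/(-5)) = 4 - (g*(-¼) + g*(-⅕)) = 4 - (-g/4 - g/5) = 4 - (-9)*g/20 = 4 + 9*g/20)
q(a, W) = 89/20 + W² (q(a, W) = (4 + (9/20)*1) + W*W = (4 + 9/20) + W² = 89/20 + W²)
Z(o, s) = 5 - o
(((-9141 + 15320) + Z(32, -80)) + 37897)/(q(51, 168) + 23390) = (((-9141 + 15320) + (5 - 1*32)) + 37897)/((89/20 + 168²) + 23390) = ((6179 + (5 - 32)) + 37897)/((89/20 + 28224) + 23390) = ((6179 - 27) + 37897)/(564569/20 + 23390) = (6152 + 37897)/(1032369/20) = 44049*(20/1032369) = 293660/344123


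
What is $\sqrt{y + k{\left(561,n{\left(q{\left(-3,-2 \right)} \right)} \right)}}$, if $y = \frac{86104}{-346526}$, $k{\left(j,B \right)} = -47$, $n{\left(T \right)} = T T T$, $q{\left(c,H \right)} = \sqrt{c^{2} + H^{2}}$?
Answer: $\frac{i \sqrt{1418402475619}}{173263} \approx 6.8737 i$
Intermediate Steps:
$q{\left(c,H \right)} = \sqrt{H^{2} + c^{2}}$
$n{\left(T \right)} = T^{3}$ ($n{\left(T \right)} = T^{2} T = T^{3}$)
$y = - \frac{43052}{173263}$ ($y = 86104 \left(- \frac{1}{346526}\right) = - \frac{43052}{173263} \approx -0.24848$)
$\sqrt{y + k{\left(561,n{\left(q{\left(-3,-2 \right)} \right)} \right)}} = \sqrt{- \frac{43052}{173263} - 47} = \sqrt{- \frac{8186413}{173263}} = \frac{i \sqrt{1418402475619}}{173263}$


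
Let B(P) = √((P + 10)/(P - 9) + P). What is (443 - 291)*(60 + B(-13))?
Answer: 9120 + 76*I*√6226/11 ≈ 9120.0 + 545.16*I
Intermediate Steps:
B(P) = √(P + (10 + P)/(-9 + P)) (B(P) = √((10 + P)/(-9 + P) + P) = √(P + (10 + P)/(-9 + P)))
(443 - 291)*(60 + B(-13)) = (443 - 291)*(60 + √((10 - 13 - 13*(-9 - 13))/(-9 - 13))) = 152*(60 + √((10 - 13 - 13*(-22))/(-22))) = 152*(60 + √(-(10 - 13 + 286)/22)) = 152*(60 + √(-1/22*283)) = 152*(60 + √(-283/22)) = 152*(60 + I*√6226/22) = 9120 + 76*I*√6226/11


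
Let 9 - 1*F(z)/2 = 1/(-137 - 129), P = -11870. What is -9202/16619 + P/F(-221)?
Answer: -5251724056/7960501 ≈ -659.72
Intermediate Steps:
F(z) = 2395/133 (F(z) = 18 - 2/(-137 - 129) = 18 - 2/(-266) = 18 - 2*(-1/266) = 18 + 1/133 = 2395/133)
-9202/16619 + P/F(-221) = -9202/16619 - 11870/2395/133 = -9202*1/16619 - 11870*133/2395 = -9202/16619 - 315742/479 = -5251724056/7960501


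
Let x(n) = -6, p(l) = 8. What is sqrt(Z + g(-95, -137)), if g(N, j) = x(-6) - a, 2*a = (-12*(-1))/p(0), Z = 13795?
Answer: sqrt(55153)/2 ≈ 117.42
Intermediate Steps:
a = 3/4 (a = (-12*(-1)/8)/2 = (12*(1/8))/2 = (1/2)*(3/2) = 3/4 ≈ 0.75000)
g(N, j) = -27/4 (g(N, j) = -6 - 1*3/4 = -6 - 3/4 = -27/4)
sqrt(Z + g(-95, -137)) = sqrt(13795 - 27/4) = sqrt(55153/4) = sqrt(55153)/2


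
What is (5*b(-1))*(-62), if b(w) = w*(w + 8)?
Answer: 2170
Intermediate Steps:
b(w) = w*(8 + w)
(5*b(-1))*(-62) = (5*(-(8 - 1)))*(-62) = (5*(-1*7))*(-62) = (5*(-7))*(-62) = -35*(-62) = 2170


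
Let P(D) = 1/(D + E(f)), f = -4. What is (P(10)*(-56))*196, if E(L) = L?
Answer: -5488/3 ≈ -1829.3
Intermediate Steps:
P(D) = 1/(-4 + D) (P(D) = 1/(D - 4) = 1/(-4 + D))
(P(10)*(-56))*196 = (-56/(-4 + 10))*196 = (-56/6)*196 = ((⅙)*(-56))*196 = -28/3*196 = -5488/3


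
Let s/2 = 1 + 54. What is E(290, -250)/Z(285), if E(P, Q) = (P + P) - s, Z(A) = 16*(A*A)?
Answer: 47/129960 ≈ 0.00036165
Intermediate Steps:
s = 110 (s = 2*(1 + 54) = 2*55 = 110)
Z(A) = 16*A²
E(P, Q) = -110 + 2*P (E(P, Q) = (P + P) - 1*110 = 2*P - 110 = -110 + 2*P)
E(290, -250)/Z(285) = (-110 + 2*290)/((16*285²)) = (-110 + 580)/((16*81225)) = 470/1299600 = 470*(1/1299600) = 47/129960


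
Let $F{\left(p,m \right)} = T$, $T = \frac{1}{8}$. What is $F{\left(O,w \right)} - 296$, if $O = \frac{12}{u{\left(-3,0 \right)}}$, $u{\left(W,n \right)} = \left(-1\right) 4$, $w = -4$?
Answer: $- \frac{2367}{8} \approx -295.88$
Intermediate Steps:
$u{\left(W,n \right)} = -4$
$O = -3$ ($O = \frac{12}{-4} = 12 \left(- \frac{1}{4}\right) = -3$)
$T = \frac{1}{8} \approx 0.125$
$F{\left(p,m \right)} = \frac{1}{8}$
$F{\left(O,w \right)} - 296 = \frac{1}{8} - 296 = - \frac{2367}{8}$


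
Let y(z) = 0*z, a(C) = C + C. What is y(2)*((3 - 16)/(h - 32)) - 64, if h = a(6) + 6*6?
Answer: -64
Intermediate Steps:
a(C) = 2*C
y(z) = 0
h = 48 (h = 2*6 + 6*6 = 12 + 36 = 48)
y(2)*((3 - 16)/(h - 32)) - 64 = 0*((3 - 16)/(48 - 32)) - 64 = 0*(-13/16) - 64 = 0 - 64 = -64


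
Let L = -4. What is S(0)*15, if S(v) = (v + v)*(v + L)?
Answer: 0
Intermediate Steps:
S(v) = 2*v*(-4 + v) (S(v) = (v + v)*(v - 4) = (2*v)*(-4 + v) = 2*v*(-4 + v))
S(0)*15 = (2*0*(-4 + 0))*15 = (2*0*(-4))*15 = 0*15 = 0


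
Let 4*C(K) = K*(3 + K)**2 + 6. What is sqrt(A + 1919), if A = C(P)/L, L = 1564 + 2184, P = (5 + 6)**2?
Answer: 45*sqrt(14173062)/3748 ≈ 45.201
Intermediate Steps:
P = 121 (P = 11**2 = 121)
C(K) = 3/2 + K*(3 + K)**2/4 (C(K) = (K*(3 + K)**2 + 6)/4 = (6 + K*(3 + K)**2)/4 = 3/2 + K*(3 + K)**2/4)
L = 3748
A = 930251/7496 (A = (3/2 + (1/4)*121*(3 + 121)**2)/3748 = (3/2 + (1/4)*121*124**2)*(1/3748) = (3/2 + (1/4)*121*15376)*(1/3748) = (3/2 + 465124)*(1/3748) = (930251/2)*(1/3748) = 930251/7496 ≈ 124.10)
sqrt(A + 1919) = sqrt(930251/7496 + 1919) = sqrt(15315075/7496) = 45*sqrt(14173062)/3748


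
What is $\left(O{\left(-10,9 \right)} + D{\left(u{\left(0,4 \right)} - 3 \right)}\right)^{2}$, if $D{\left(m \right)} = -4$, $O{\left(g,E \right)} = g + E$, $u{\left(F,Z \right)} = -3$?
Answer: $25$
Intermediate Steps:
$O{\left(g,E \right)} = E + g$
$\left(O{\left(-10,9 \right)} + D{\left(u{\left(0,4 \right)} - 3 \right)}\right)^{2} = \left(\left(9 - 10\right) - 4\right)^{2} = \left(-1 - 4\right)^{2} = \left(-5\right)^{2} = 25$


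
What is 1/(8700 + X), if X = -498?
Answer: 1/8202 ≈ 0.00012192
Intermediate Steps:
1/(8700 + X) = 1/(8700 - 498) = 1/8202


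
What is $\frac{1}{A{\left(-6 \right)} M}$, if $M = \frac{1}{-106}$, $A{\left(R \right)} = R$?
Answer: $\frac{53}{3} \approx 17.667$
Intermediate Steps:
$M = - \frac{1}{106} \approx -0.009434$
$\frac{1}{A{\left(-6 \right)} M} = \frac{1}{\left(-6\right) \left(- \frac{1}{106}\right)} = \frac{1}{\frac{3}{53}} = \frac{53}{3}$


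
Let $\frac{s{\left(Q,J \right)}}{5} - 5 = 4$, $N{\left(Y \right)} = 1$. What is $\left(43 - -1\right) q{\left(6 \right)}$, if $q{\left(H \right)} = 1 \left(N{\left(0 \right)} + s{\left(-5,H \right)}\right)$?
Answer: $2024$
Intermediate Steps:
$s{\left(Q,J \right)} = 45$ ($s{\left(Q,J \right)} = 25 + 5 \cdot 4 = 25 + 20 = 45$)
$q{\left(H \right)} = 46$ ($q{\left(H \right)} = 1 \left(1 + 45\right) = 1 \cdot 46 = 46$)
$\left(43 - -1\right) q{\left(6 \right)} = \left(43 - -1\right) 46 = \left(43 + 1\right) 46 = 44 \cdot 46 = 2024$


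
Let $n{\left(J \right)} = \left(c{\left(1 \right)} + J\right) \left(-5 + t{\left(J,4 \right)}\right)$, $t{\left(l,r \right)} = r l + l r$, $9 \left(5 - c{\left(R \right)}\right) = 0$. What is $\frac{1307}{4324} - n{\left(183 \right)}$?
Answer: $- \frac{1186037301}{4324} \approx -2.7429 \cdot 10^{5}$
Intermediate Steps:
$c{\left(R \right)} = 5$ ($c{\left(R \right)} = 5 - 0 = 5 + 0 = 5$)
$t{\left(l,r \right)} = 2 l r$ ($t{\left(l,r \right)} = l r + l r = 2 l r$)
$n{\left(J \right)} = \left(-5 + 8 J\right) \left(5 + J\right)$ ($n{\left(J \right)} = \left(5 + J\right) \left(-5 + 2 J 4\right) = \left(5 + J\right) \left(-5 + 8 J\right) = \left(-5 + 8 J\right) \left(5 + J\right)$)
$\frac{1307}{4324} - n{\left(183 \right)} = \frac{1307}{4324} - \left(-25 + 8 \cdot 183^{2} + 35 \cdot 183\right) = 1307 \cdot \frac{1}{4324} - \left(-25 + 8 \cdot 33489 + 6405\right) = \frac{1307}{4324} - \left(-25 + 267912 + 6405\right) = \frac{1307}{4324} - 274292 = - \frac{1186037301}{4324}$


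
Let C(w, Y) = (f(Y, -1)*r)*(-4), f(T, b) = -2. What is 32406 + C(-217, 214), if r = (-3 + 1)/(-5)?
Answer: 162046/5 ≈ 32409.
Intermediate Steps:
r = ⅖ (r = -2*(-⅕) = ⅖ ≈ 0.40000)
C(w, Y) = 16/5 (C(w, Y) = -2*⅖*(-4) = -⅘*(-4) = 16/5)
32406 + C(-217, 214) = 32406 + 16/5 = 162046/5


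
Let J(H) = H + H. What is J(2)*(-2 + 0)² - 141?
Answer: -125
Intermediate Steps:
J(H) = 2*H
J(2)*(-2 + 0)² - 141 = (2*2)*(-2 + 0)² - 141 = 4*(-2)² - 141 = 4*4 - 141 = 16 - 141 = -125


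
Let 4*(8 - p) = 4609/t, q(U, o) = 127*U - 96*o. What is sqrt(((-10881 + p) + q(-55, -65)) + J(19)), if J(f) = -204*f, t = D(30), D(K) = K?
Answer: I*sqrt(55916670)/60 ≈ 124.63*I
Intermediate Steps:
t = 30
q(U, o) = -96*o + 127*U
p = -3649/120 (p = 8 - 4609/(4*30) = 8 - 1/4*4609/30 = 8 - 4609/120 = -3649/120 ≈ -30.408)
sqrt(((-10881 + p) + q(-55, -65)) + J(19)) = sqrt(((-10881 - 3649/120) + (-96*(-65) + 127*(-55))) - 204*19) = sqrt((-1309369/120 + (6240 - 6985)) - 3876) = sqrt((-1309369/120 - 745) - 3876) = sqrt(-1398769/120 - 3876) = sqrt(-1863889/120) = I*sqrt(55916670)/60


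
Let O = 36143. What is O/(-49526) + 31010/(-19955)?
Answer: -451406965/197658266 ≈ -2.2838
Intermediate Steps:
O/(-49526) + 31010/(-19955) = 36143/(-49526) + 31010/(-19955) = 36143*(-1/49526) + 31010*(-1/19955) = -36143/49526 - 6202/3991 = -451406965/197658266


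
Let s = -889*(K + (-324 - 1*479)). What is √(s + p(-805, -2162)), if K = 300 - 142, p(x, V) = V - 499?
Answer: 6*√15854 ≈ 755.48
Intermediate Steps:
p(x, V) = -499 + V
K = 158
s = 573405 (s = -889*(158 + (-324 - 1*479)) = -889*(158 + (-324 - 479)) = -889*(158 - 803) = -889*(-645) = 573405)
√(s + p(-805, -2162)) = √(573405 + (-499 - 2162)) = √(573405 - 2661) = √570744 = 6*√15854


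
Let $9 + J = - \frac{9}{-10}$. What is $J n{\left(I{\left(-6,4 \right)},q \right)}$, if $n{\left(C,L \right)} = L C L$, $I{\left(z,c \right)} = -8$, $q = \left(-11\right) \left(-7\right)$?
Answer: $\frac{1920996}{5} \approx 3.842 \cdot 10^{5}$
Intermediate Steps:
$q = 77$
$n{\left(C,L \right)} = C L^{2}$ ($n{\left(C,L \right)} = C L L = C L^{2}$)
$J = - \frac{81}{10}$ ($J = -9 - \frac{9}{-10} = -9 - - \frac{9}{10} = -9 + \frac{9}{10} = - \frac{81}{10} \approx -8.1$)
$J n{\left(I{\left(-6,4 \right)},q \right)} = - \frac{81 \left(- 8 \cdot 77^{2}\right)}{10} = - \frac{81 \left(\left(-8\right) 5929\right)}{10} = \left(- \frac{81}{10}\right) \left(-47432\right) = \frac{1920996}{5}$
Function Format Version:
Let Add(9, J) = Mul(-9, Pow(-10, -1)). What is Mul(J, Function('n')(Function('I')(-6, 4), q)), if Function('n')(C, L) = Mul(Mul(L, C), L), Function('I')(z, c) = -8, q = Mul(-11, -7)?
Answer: Rational(1920996, 5) ≈ 3.8420e+5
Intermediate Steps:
q = 77
Function('n')(C, L) = Mul(C, Pow(L, 2)) (Function('n')(C, L) = Mul(Mul(C, L), L) = Mul(C, Pow(L, 2)))
J = Rational(-81, 10) (J = Add(-9, Mul(-9, Pow(-10, -1))) = Add(-9, Mul(-9, Rational(-1, 10))) = Add(-9, Rational(9, 10)) = Rational(-81, 10) ≈ -8.1000)
Mul(J, Function('n')(Function('I')(-6, 4), q)) = Mul(Rational(-81, 10), Mul(-8, Pow(77, 2))) = Mul(Rational(-81, 10), Mul(-8, 5929)) = Mul(Rational(-81, 10), -47432) = Rational(1920996, 5)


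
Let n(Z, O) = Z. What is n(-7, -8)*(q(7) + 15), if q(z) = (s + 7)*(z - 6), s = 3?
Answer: -175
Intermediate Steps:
q(z) = -60 + 10*z (q(z) = (3 + 7)*(z - 6) = 10*(-6 + z) = -60 + 10*z)
n(-7, -8)*(q(7) + 15) = -7*((-60 + 10*7) + 15) = -7*((-60 + 70) + 15) = -7*(10 + 15) = -7*25 = -175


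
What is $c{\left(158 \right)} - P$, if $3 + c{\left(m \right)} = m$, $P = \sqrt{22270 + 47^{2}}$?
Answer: $155 - \sqrt{24479} \approx -1.4577$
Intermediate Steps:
$P = \sqrt{24479}$ ($P = \sqrt{22270 + 2209} = \sqrt{24479} \approx 156.46$)
$c{\left(m \right)} = -3 + m$
$c{\left(158 \right)} - P = \left(-3 + 158\right) - \sqrt{24479} = 155 - \sqrt{24479}$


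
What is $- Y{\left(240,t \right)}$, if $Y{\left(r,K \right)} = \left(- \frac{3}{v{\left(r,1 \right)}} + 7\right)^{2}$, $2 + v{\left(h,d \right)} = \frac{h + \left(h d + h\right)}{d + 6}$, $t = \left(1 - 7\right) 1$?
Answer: $- \frac{24216241}{498436} \approx -48.584$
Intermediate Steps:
$t = -6$ ($t = \left(-6\right) 1 = -6$)
$v{\left(h,d \right)} = -2 + \frac{2 h + d h}{6 + d}$ ($v{\left(h,d \right)} = -2 + \frac{h + \left(h d + h\right)}{d + 6} = -2 + \frac{h + \left(d h + h\right)}{6 + d} = -2 + \frac{h + \left(h + d h\right)}{6 + d} = -2 + \frac{2 h + d h}{6 + d}$)
$Y{\left(r,K \right)} = \left(7 - \frac{3}{-2 + \frac{3 r}{7}}\right)^{2}$ ($Y{\left(r,K \right)} = \left(- \frac{3}{\frac{1}{6 + 1} \left(-12 - 2 + 2 r + 1 r\right)} + 7\right)^{2} = \left(- \frac{3}{\frac{1}{7} \left(-12 - 2 + 2 r + r\right)} + 7\right)^{2} = \left(- \frac{3}{\frac{1}{7} \left(-14 + 3 r\right)} + 7\right)^{2} = \left(- \frac{3}{-2 + \frac{3 r}{7}} + 7\right)^{2} = \left(7 - \frac{3}{-2 + \frac{3 r}{7}}\right)^{2}$)
$- Y{\left(240,t \right)} = - \frac{49 \left(-17 + 3 \cdot 240\right)^{2}}{\left(-14 + 3 \cdot 240\right)^{2}} = - \frac{49 \left(-17 + 720\right)^{2}}{\left(-14 + 720\right)^{2}} = - \frac{49 \cdot 703^{2}}{498436} = - \frac{49 \cdot 494209}{498436} = \left(-1\right) \frac{24216241}{498436} = - \frac{24216241}{498436}$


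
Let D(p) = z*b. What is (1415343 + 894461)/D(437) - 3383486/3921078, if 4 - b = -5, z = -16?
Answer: -377392036279/23526468 ≈ -16041.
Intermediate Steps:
b = 9 (b = 4 - 1*(-5) = 4 + 5 = 9)
D(p) = -144 (D(p) = -16*9 = -144)
(1415343 + 894461)/D(437) - 3383486/3921078 = (1415343 + 894461)/(-144) - 3383486/3921078 = 2309804*(-1/144) - 3383486*1/3921078 = -577451/36 - 1691743/1960539 = -377392036279/23526468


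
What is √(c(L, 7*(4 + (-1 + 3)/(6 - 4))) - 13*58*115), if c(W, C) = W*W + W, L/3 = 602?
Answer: 2*√794183 ≈ 1782.3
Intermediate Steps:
L = 1806 (L = 3*602 = 1806)
c(W, C) = W + W² (c(W, C) = W² + W = W + W²)
√(c(L, 7*(4 + (-1 + 3)/(6 - 4))) - 13*58*115) = √(1806*(1 + 1806) - 13*58*115) = √(1806*1807 - 754*115) = √(3263442 - 86710) = √3176732 = 2*√794183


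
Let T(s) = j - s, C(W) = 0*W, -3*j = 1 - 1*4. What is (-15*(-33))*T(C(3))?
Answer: 495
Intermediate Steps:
j = 1 (j = -(1 - 1*4)/3 = -(1 - 4)/3 = -1/3*(-3) = 1)
C(W) = 0
T(s) = 1 - s
(-15*(-33))*T(C(3)) = (-15*(-33))*(1 - 1*0) = 495*(1 + 0) = 495*1 = 495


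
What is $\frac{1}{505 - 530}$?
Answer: $- \frac{1}{25} \approx -0.04$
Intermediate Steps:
$\frac{1}{505 - 530} = \frac{1}{-25} = - \frac{1}{25}$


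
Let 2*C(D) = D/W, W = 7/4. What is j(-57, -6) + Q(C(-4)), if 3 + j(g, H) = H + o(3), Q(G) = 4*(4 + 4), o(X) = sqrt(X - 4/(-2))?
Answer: 23 + sqrt(5) ≈ 25.236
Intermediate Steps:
W = 7/4 (W = 7*(1/4) = 7/4 ≈ 1.7500)
C(D) = 2*D/7 (C(D) = (D/(7/4))/2 = (D*(4/7))/2 = (4*D/7)/2 = 2*D/7)
o(X) = sqrt(2 + X) (o(X) = sqrt(X - 4*(-1/2)) = sqrt(X + 2) = sqrt(2 + X))
Q(G) = 32 (Q(G) = 4*8 = 32)
j(g, H) = -3 + H + sqrt(5) (j(g, H) = -3 + (H + sqrt(2 + 3)) = -3 + (H + sqrt(5)) = -3 + H + sqrt(5))
j(-57, -6) + Q(C(-4)) = (-3 - 6 + sqrt(5)) + 32 = (-9 + sqrt(5)) + 32 = 23 + sqrt(5)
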